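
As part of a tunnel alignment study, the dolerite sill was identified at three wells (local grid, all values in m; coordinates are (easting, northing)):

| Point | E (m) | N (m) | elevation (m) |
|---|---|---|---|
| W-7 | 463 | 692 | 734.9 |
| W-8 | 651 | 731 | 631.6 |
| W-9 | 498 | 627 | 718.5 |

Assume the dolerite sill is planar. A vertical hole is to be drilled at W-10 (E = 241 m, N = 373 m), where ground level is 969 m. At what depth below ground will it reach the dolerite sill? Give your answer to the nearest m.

Let the plane be z = a·E + b·N + c.
W-8−W-7: 188a + 39b = −103.3;  W-9−W-7: 35a − 65b = −16.4.
Solving gives a = −0.54134, b = −0.03918.
Then c = 734.9 − a·463 − b·692 = 1012.65.
At (241, 373): z_contact = −130.5 − 14.6 + 1012.65 = 867.6 m.
Depth below ground = 969 − 867.6 = 101 m.

101 m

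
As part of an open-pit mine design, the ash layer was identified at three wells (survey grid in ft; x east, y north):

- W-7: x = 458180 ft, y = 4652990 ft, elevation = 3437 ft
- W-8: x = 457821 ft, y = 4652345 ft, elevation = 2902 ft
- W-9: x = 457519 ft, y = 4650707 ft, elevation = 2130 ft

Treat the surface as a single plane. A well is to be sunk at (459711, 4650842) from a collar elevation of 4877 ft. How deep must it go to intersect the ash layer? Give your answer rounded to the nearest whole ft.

Let the plane be z = a·x + b·y + c.
W-8−W-7: −359a − 645b = −535;  W-9−W-7: −661a − 2283b = −1307.
Solving gives a = 0.96220744, b = 0.29390315.
Then c = 3437 − a·458180 − b·4652990 = −1804955.60.
At (459711, 4650842): z_contact = 442337.3 + 1366897.1 − 1804955.60 = 4278.8 ft.
Depth below ground = 4877 − 4278.8 = 598 ft.

598 ft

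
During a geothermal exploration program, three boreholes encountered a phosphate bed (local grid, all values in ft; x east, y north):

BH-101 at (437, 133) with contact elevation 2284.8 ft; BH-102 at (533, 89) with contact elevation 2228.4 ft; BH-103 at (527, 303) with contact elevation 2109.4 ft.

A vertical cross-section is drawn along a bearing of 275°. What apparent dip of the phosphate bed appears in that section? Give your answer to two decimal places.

38.64°

Two edge vectors: BH-101→BH-102 = (96, -44, -56.4), BH-101→BH-103 = (90, 170, -175.4).
Normal n = (BH-101→BH-102) × (BH-101→BH-103) = (17305.6, 11762.4, 20280).
So ∂z/∂x = −n_x/n_z = −0.85333 and ∂z/∂y = −n_y/n_z = −0.58000.
Unit vector along 275° is (sin 275°, cos 275°) = (-0.9962, 0.0872).
Slope in that direction = a·(-0.9962) + b·(0.0872) = 0.79954.
Apparent dip = arctan|0.79954| = 38.64° (true dip is 45.9°, so apparent ≤ true as expected).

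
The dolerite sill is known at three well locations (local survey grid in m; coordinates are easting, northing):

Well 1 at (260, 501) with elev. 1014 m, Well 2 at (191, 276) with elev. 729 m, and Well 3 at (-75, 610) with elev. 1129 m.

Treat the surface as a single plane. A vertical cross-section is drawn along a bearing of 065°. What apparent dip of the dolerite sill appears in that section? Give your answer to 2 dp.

Let the plane be z = a·easting + b·northing + c.
Well 2−Well 1: −69a − 225b = −285;  Well 3−Well 1: −335a + 109b = 115.
Solving gives a = 0.06261, b = 1.24747.
Unit vector along 065° is (sin 65°, cos 65°) = (0.9063, 0.4226).
Slope in that direction = a·(0.9063) + b·(0.4226) = 0.58394.
Apparent dip = arctan|0.58394| = 30.28° (true dip is 51.3°, so apparent ≤ true as expected).

30.28°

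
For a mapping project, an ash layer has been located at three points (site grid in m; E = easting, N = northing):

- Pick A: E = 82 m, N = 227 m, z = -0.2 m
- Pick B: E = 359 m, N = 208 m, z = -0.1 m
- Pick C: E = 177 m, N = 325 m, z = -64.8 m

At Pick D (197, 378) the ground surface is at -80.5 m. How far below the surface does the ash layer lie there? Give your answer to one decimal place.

Let the plane be z = a·E + b·N + c.
Pick B−Pick A: 277a − 19b = 0.1;  Pick C−Pick A: 95a + 98b = −64.6.
Solving gives a = −0.04206, b = −0.61841.
Then c = -0.2 − a·82 − b·227 = 143.63.
At (197, 378): z_contact = −8.29 − 233.76 + 143.63 = -98.42 m.
Depth below ground = -80.5 − (-98.42) = 17.9 m.

17.9 m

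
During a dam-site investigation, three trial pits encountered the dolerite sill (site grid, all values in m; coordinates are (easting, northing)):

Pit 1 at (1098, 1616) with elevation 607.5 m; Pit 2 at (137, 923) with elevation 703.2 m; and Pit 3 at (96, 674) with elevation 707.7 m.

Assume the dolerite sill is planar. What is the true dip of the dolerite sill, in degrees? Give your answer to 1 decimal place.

Let the plane be z = a·E + b·N + c.
Pit 2−Pit 1: −961a − 693b = 95.7;  Pit 3−Pit 1: −1002a − 942b = 100.2.
Solving gives a = −0.09821, b = −0.00190.
Gradient magnitude |∇z| = √(a² + b²) = √(0.00965 + 0.00000) = 0.09823.
True dip = arctan(0.09823) = 5.6°, dipping toward E (azimuth ≈ 089°).

5.6°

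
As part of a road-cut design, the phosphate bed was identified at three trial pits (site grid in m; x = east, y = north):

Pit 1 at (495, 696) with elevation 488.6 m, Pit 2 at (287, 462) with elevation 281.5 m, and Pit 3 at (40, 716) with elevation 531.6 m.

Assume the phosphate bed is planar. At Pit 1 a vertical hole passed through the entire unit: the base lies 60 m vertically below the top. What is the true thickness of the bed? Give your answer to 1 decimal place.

43.8 m

Two edge vectors: Pit 1→Pit 2 = (-208, -234, -207.1), Pit 1→Pit 3 = (-455, 20, 43).
Normal n = (Pit 1→Pit 2) × (Pit 1→Pit 3) = (-5920, 103174.5, -110630).
So ∂z/∂x = −n_x/n_z = −0.05351 and ∂z/∂y = −n_y/n_z = 0.93261.
|∇z| = √(a²+b²) = 0.93414, so dip δ = arctan(0.93414) = 43.05°.
True thickness = vertical thickness × cos δ = 60 × cos 43.05° = 43.8 m.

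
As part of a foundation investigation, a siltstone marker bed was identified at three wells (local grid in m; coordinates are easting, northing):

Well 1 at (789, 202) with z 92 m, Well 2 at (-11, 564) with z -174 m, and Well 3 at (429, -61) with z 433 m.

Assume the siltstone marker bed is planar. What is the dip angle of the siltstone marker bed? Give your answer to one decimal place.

47.5°

Two edge vectors: Well 1→Well 2 = (-800, 362, -266), Well 1→Well 3 = (-360, -263, 341).
Normal n = (Well 1→Well 2) × (Well 1→Well 3) = (53484, 368560, 340720).
So ∂z/∂easting = −n_x/n_z = −0.15697 and ∂z/∂northing = −n_y/n_z = −1.08171.
Gradient magnitude |∇z| = √(a² + b²) = √(0.02464 + 1.17010) = 1.09304.
True dip = arctan(1.09304) = 47.5°, dipping toward N (azimuth ≈ 008°).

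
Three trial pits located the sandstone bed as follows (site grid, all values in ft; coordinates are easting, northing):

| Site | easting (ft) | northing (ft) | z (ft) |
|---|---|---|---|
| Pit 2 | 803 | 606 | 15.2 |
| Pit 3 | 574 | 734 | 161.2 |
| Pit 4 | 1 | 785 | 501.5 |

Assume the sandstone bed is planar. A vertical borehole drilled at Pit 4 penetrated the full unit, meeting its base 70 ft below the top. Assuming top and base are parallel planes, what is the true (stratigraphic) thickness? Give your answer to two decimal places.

Let the plane be z = a·easting + b·northing + c.
Pit 3−Pit 2: −229a + 128b = 146;  Pit 4−Pit 2: −802a + 179b = 486.3.
Solving gives a = −0.58562, b = 0.09291.
|∇z| = √(a²+b²) = 0.59295, so dip δ = arctan(0.59295) = 30.67°.
True thickness = vertical thickness × cos δ = 70 × cos 30.67° = 60.21 ft.

60.21 ft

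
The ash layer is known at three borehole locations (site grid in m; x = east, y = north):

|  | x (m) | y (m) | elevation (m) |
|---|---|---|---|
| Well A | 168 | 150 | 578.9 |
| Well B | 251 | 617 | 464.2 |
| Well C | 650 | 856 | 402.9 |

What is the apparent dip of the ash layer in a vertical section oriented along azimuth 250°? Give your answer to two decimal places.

Two edge vectors: Well A→Well B = (83, 467, -114.7), Well A→Well C = (482, 706, -176).
Normal n = (Well A→Well B) × (Well A→Well C) = (-1213.8, -40677.4, -166496).
So ∂z/∂x = −n_x/n_z = −0.00729 and ∂z/∂y = −n_y/n_z = −0.24431.
Unit vector along 250° is (sin 250°, cos 250°) = (-0.9397, -0.3420).
Slope in that direction = a·(-0.9397) + b·(-0.3420) = 0.09041.
Apparent dip = arctan|0.09041| = 5.17° (true dip is 13.7°, so apparent ≤ true as expected).

5.17°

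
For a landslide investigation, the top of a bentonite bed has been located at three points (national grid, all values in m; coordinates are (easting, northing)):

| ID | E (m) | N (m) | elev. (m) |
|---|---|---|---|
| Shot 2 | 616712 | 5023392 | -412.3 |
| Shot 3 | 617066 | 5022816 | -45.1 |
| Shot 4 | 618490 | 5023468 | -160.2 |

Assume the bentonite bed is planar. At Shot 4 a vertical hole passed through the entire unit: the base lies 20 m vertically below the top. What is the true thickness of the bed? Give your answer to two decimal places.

17.44 m

Two edge vectors: Shot 2→Shot 3 = (354, -576, 367.2), Shot 2→Shot 4 = (1778, 76, 252.1).
Normal n = (Shot 2→Shot 3) × (Shot 2→Shot 4) = (-173116.8, 563638.2, 1051032).
So ∂z/∂E = −n_x/n_z = 0.16471 and ∂z/∂N = −n_y/n_z = −0.53627.
|∇z| = √(a²+b²) = 0.56100, so dip δ = arctan(0.56100) = 29.29°.
True thickness = vertical thickness × cos δ = 20 × cos 29.29° = 17.44 m.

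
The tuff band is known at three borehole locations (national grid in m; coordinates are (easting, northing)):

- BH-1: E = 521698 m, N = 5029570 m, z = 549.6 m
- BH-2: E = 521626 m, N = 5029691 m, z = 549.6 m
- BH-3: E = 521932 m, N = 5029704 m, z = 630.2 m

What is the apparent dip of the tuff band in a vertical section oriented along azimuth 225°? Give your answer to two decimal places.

Let the plane be z = a·E + b·N + c.
BH-2−BH-1: −72a + 121b = 0;  BH-3−BH-1: 234a + 134b = 80.6.
Solving gives a = 0.25690, b = 0.15287.
Unit vector along 225° is (sin 225°, cos 225°) = (-0.7071, -0.7071).
Slope in that direction = a·(-0.7071) + b·(-0.7071) = −0.28975.
Apparent dip = arctan|0.28975| = 16.16° (true dip is 16.6°, so apparent ≤ true as expected).

16.16°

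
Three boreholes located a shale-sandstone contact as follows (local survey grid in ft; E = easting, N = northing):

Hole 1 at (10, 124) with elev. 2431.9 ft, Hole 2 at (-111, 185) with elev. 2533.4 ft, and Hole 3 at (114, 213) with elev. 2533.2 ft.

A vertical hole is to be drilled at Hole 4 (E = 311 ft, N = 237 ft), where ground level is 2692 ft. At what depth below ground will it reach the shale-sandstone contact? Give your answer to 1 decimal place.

159.7 ft

Let the plane be z = a·E + b·N + c.
Hole 2−Hole 1: −121a + 61b = 101.5;  Hole 3−Hole 1: 104a + 89b = 101.3.
Solving gives a = −0.16679, b = 1.33310.
Then c = 2431.9 − a·10 − b·124 = 2268.26.
At (311, 237): z_contact = −51.87 + 315.94 + 2268.26 = 2532.34 ft.
Depth below ground = 2692 − 2532.34 = 159.7 ft.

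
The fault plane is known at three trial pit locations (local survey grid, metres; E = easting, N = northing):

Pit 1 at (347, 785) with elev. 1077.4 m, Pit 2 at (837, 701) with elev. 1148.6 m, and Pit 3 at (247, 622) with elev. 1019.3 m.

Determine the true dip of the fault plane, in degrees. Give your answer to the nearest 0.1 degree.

Two edge vectors: Pit 1→Pit 2 = (490, -84, 71.2), Pit 1→Pit 3 = (-100, -163, -58.1).
Normal n = (Pit 1→Pit 2) × (Pit 1→Pit 3) = (16486, 21349, -88270).
So ∂z/∂E = −n_x/n_z = 0.18677 and ∂z/∂N = −n_y/n_z = 0.24186.
Gradient magnitude |∇z| = √(a² + b²) = √(0.03488 + 0.05850) = 0.30558.
True dip = arctan(0.30558) = 17.0°, dipping toward SW (azimuth ≈ 218°).

17.0°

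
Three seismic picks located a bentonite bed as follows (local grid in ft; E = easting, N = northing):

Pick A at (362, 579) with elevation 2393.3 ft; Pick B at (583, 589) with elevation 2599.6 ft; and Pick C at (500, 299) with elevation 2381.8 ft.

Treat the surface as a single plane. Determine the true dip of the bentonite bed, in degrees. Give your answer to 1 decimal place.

46.0°

Let the plane be z = a·E + b·N + c.
Pick B−Pick A: 221a + 10b = 206.3;  Pick C−Pick A: 138a − 280b = −11.5.
Solving gives a = 0.91130, b = 0.49021.
Gradient magnitude |∇z| = √(a² + b²) = √(0.83047 + 0.24031) = 1.03479.
True dip = arctan(1.03479) = 46.0°, dipping toward WSW (azimuth ≈ 242°).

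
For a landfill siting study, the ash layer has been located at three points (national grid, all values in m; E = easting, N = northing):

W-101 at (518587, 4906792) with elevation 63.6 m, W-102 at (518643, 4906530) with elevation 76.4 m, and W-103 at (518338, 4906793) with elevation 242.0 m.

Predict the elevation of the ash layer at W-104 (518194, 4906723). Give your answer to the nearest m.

359 m

Let the plane be z = a·E + b·N + c.
W-102−W-101: 56a − 262b = 12.8;  W-103−W-101: −249a + 1b = 178.4.
Solving gives a = −0.71727778, b = −0.20216624.
Then c = 63.6 − a·518587 − b·4906792 = 1364022.23.
At (518194, 4906723): z = −371689.0 − 991973.8 + 1364022.23 = 359.4 m.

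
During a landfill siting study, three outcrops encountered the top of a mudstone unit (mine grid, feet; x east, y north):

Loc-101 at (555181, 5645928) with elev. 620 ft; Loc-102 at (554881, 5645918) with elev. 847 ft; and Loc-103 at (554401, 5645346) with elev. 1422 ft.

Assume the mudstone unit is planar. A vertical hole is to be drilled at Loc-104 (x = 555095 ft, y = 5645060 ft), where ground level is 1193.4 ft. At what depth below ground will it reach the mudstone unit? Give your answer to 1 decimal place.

178.8 ft

Two edge vectors: Loc-101→Loc-102 = (-300, -10, 227), Loc-101→Loc-103 = (-780, -582, 802).
Normal n = (Loc-101→Loc-102) × (Loc-101→Loc-103) = (124094, 63540, 166800).
So ∂z/∂x = −n_x/n_z = −0.743968825 and ∂z/∂y = −n_y/n_z = −0.380935252.
Intercept c from Loc-101: 620 + 413037.36 + 2150733.00 = 2564390.36.
At (555095, 5645060): z_contact = −412973.37 − 2150402.35 + 2564390.36 = 1014.63 ft.
Depth below ground = 1193.4 − 1014.63 = 178.8 ft.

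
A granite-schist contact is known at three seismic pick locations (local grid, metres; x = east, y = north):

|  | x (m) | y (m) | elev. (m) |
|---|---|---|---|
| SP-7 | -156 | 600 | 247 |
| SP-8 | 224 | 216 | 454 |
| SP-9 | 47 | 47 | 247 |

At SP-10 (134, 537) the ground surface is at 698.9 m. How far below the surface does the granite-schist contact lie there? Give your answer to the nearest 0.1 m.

Let the plane be z = a·x + b·y + c.
SP-8−SP-7: 380a − 384b = 207;  SP-9−SP-7: 203a − 553b = 0.
Solving gives a = 0.86597, b = 0.31789.
Then c = 247 − a·-156 − b·600 = 191.36.
At (134, 537): z_contact = 116.04 + 170.71 + 191.36 = 478.10 m.
Depth below ground = 698.9 − 478.10 = 220.8 m.

220.8 m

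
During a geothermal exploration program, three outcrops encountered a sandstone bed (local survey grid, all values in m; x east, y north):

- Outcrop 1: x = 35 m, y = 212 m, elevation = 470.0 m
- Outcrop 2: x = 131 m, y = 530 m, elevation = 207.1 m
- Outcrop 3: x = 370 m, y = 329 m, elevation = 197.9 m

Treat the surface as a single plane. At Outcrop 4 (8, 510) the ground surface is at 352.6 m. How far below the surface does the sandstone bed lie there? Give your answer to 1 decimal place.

60.5 m

Two edge vectors: Outcrop 1→Outcrop 2 = (96, 318, -262.9), Outcrop 1→Outcrop 3 = (335, 117, -272.1).
Normal n = (Outcrop 1→Outcrop 2) × (Outcrop 1→Outcrop 3) = (-55768.5, -61949.9, -95298).
So ∂z/∂x = −n_x/n_z = −0.58520 and ∂z/∂y = −n_y/n_z = −0.65007.
Intercept c from Outcrop 1: 470 + 20.48 + 137.81 = 628.30.
At (8, 510): z_contact = −4.68 − 331.53 + 628.30 = 292.08 m.
Depth below ground = 352.6 − 292.08 = 60.5 m.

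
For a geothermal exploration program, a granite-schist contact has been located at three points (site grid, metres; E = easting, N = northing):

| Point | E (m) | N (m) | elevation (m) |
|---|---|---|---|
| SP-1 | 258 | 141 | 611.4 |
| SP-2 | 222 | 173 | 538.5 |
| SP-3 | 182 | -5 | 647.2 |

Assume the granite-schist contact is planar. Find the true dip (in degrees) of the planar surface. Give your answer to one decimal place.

Let the plane be z = a·E + b·N + c.
SP-2−SP-1: −36a + 32b = −72.9;  SP-3−SP-1: −76a − 146b = 35.8.
Solving gives a = 1.23541, b = −0.88829.
Gradient magnitude |∇z| = √(a² + b²) = √(1.52623 + 0.78907) = 1.52161.
True dip = arctan(1.52161) = 56.7°, dipping toward NW (azimuth ≈ 306°).

56.7°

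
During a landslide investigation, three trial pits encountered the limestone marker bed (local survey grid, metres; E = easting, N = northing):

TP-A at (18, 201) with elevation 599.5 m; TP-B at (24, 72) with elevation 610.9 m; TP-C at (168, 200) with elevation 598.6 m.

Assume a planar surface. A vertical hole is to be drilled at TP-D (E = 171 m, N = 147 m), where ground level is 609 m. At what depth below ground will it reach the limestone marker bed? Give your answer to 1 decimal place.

5.7 m

Two edge vectors: TP-A→TP-B = (6, -129, 11.4), TP-A→TP-C = (150, -1, -0.9).
Normal n = (TP-A→TP-B) × (TP-A→TP-C) = (127.5, 1715.4, 19344).
So ∂z/∂E = −n_x/n_z = −0.00659 and ∂z/∂N = −n_y/n_z = −0.08868.
Intercept c from TP-A: 599.5 + 0.12 + 17.82 = 617.44.
At (171, 147): z_contact = −1.13 − 13.04 + 617.44 = 603.28 m.
Depth below ground = 609 − 603.28 = 5.7 m.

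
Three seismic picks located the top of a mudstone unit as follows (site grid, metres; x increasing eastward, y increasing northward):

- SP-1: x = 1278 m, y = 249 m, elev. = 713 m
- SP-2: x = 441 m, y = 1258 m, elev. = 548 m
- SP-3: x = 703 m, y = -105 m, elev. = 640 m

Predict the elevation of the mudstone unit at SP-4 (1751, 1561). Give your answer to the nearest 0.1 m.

733.7 m

Two edge vectors: SP-1→SP-2 = (-837, 1009, -165), SP-1→SP-3 = (-575, -354, -73).
Normal n = (SP-1→SP-2) × (SP-1→SP-3) = (-132067, 33774, 876473).
So ∂z/∂x = −n_x/n_z = 0.150680 and ∂z/∂y = −n_y/n_z = −0.038534.
Intercept c from SP-1: 713 − 192.57 + 9.59 = 530.03.
At (1751, 1561): z = 263.8 − 60.2 + 530.03 = 733.7 m.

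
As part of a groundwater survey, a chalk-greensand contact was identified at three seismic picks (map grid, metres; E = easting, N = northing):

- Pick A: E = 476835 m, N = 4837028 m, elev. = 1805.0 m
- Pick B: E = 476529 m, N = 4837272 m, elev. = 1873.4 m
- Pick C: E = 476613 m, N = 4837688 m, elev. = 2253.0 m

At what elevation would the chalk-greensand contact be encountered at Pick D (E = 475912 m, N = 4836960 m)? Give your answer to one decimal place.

1348.2 m

Two edge vectors: Pick A→Pick B = (-306, 244, 68.4), Pick A→Pick C = (-222, 660, 448).
Normal n = (Pick A→Pick B) × (Pick A→Pick C) = (64168, 121903.2, -147792).
So ∂z/∂E = −n_x/n_z = 0.434177763 and ∂z/∂N = −n_y/n_z = 0.824829490.
Intercept c from Pick A: 1805 − 207031.15 − 3989723.34 = −4194949.49.
At (475912, 4836960): z = 206630.4 + 3989667.3 − 4194949.49 = 1348.2 m.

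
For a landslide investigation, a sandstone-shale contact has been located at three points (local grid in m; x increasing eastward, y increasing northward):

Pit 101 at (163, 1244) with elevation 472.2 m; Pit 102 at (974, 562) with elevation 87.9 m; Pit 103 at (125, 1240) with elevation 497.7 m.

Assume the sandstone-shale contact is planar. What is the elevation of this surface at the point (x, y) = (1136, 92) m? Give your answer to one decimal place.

80.7 m

Let the plane be z = a·x + b·y + c.
Pit 102−Pit 101: 811a − 682b = −384.3;  Pit 103−Pit 101: −38a − 4b = 25.5.
Solving gives a = −0.649115, b = −0.208405.
Then c = 472.2 − a·163 − b·1244 = 837.26.
At (1136, 92): z = −737.4 − 19.2 + 837.26 = 80.7 m.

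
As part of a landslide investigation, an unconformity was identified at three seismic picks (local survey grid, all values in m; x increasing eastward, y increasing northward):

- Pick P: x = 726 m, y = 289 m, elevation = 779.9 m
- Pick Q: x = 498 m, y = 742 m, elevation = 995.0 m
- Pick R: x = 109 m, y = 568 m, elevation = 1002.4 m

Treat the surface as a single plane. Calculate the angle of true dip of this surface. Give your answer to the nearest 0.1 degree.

Let the plane be z = a·x + b·y + c.
Pick Q−Pick P: −228a + 453b = 215.1;  Pick R−Pick P: −617a + 279b = 222.5.
Solving gives a = −0.18889, b = 0.37976.
Gradient magnitude |∇z| = √(a² + b²) = √(0.03568 + 0.14422) = 0.42415.
True dip = arctan(0.42415) = 23.0°, dipping toward SSE (azimuth ≈ 154°).

23.0°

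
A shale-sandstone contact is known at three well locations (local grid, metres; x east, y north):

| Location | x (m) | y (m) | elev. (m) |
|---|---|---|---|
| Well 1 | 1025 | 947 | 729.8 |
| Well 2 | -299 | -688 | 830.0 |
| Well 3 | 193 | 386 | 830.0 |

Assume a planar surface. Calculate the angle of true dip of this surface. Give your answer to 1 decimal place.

10.9°

Two edge vectors: Well 1→Well 2 = (-1324, -1635, 100.2), Well 1→Well 3 = (-832, -561, 100.2).
Normal n = (Well 1→Well 2) × (Well 1→Well 3) = (-107614.8, 49298.4, -617556).
So ∂z/∂x = −n_x/n_z = −0.17426 and ∂z/∂y = −n_y/n_z = 0.07983.
Gradient magnitude |∇z| = √(a² + b²) = √(0.03037 + 0.00637) = 0.19167.
True dip = arctan(0.19167) = 10.9°, dipping toward ESE (azimuth ≈ 115°).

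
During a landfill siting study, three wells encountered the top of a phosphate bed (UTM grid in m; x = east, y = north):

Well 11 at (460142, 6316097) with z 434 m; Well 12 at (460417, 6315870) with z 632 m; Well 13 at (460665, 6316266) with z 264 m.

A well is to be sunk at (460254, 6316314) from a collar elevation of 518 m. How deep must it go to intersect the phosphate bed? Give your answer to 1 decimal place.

Let the plane be z = a·x + b·y + c.
Well 12−Well 11: 275a − 227b = 198;  Well 13−Well 11: 523a + 169b = −170.
Solving gives a = −0.031041914, b = −0.909852539.
Then c = 434 − a·460142 − b·6316097 = 5761434.58.
At (460254, 6316314): z_contact = −14287.17 − 5746914.33 + 5761434.58 = 233.09 m.
Depth below ground = 518 − 233.09 = 284.9 m.

284.9 m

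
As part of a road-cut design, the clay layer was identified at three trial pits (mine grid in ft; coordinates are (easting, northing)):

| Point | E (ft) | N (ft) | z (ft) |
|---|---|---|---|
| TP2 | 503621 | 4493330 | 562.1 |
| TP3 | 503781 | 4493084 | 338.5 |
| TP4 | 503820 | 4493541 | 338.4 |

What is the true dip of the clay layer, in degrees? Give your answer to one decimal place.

Let the plane be z = a·E + b·N + c.
TP3−TP2: 160a − 246b = −223.6;  TP4−TP2: 199a + 211b = −223.7.
Solving gives a = −1.23570, b = 0.10523.
Gradient magnitude |∇z| = √(a² + b²) = √(1.52696 + 0.01107) = 1.24017.
True dip = arctan(1.24017) = 51.1°, dipping toward E (azimuth ≈ 095°).

51.1°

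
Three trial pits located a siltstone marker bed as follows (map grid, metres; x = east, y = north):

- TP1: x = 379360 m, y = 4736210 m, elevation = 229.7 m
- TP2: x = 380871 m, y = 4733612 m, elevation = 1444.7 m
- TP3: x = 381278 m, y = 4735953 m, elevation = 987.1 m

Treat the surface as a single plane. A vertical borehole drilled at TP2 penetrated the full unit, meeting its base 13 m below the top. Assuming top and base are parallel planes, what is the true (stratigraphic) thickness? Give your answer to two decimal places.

11.88 m

Let the plane be z = a·x + b·y + c.
TP2−TP1: 1511a − 2598b = 1215;  TP3−TP1: 1918a − 257b = 757.4.
Solving gives a = 0.36030, b = −0.25811.
|∇z| = √(a²+b²) = 0.44322, so dip δ = arctan(0.44322) = 23.90°.
True thickness = vertical thickness × cos δ = 13 × cos 23.90° = 11.88 m.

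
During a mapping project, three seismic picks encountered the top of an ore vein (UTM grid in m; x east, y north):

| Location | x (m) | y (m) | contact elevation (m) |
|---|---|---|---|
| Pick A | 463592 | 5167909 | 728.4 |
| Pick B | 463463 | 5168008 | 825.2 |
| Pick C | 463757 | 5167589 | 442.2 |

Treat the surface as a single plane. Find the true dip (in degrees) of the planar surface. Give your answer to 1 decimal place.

40.2°

Two edge vectors: Pick A→Pick B = (-129, 99, 96.8), Pick A→Pick C = (165, -320, -286.2).
Normal n = (Pick A→Pick B) × (Pick A→Pick C) = (2642.2, -20947.8, 24945).
So ∂z/∂x = −n_x/n_z = −0.10592 and ∂z/∂y = −n_y/n_z = 0.83976.
Gradient magnitude |∇z| = √(a² + b²) = √(0.01122 + 0.70520) = 0.84641.
True dip = arctan(0.84641) = 40.2°, dipping toward S (azimuth ≈ 173°).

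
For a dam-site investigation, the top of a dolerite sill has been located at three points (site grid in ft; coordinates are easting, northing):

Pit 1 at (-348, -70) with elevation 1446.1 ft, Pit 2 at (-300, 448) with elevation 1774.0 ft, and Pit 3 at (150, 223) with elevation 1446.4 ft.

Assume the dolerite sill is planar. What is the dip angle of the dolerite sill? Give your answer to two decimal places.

Two edge vectors: Pit 1→Pit 2 = (48, 518, 327.9), Pit 1→Pit 3 = (498, 293, 0.3).
Normal n = (Pit 1→Pit 2) × (Pit 1→Pit 3) = (-95919.3, 163279.8, -243900).
So ∂z/∂easting = −n_x/n_z = −0.39327 and ∂z/∂northing = −n_y/n_z = 0.66945.
Gradient magnitude |∇z| = √(a² + b²) = √(0.15466 + 0.44817) = 0.77642.
True dip = arctan(0.77642) = 37.83°, dipping toward SSE (azimuth ≈ 150°).

37.83°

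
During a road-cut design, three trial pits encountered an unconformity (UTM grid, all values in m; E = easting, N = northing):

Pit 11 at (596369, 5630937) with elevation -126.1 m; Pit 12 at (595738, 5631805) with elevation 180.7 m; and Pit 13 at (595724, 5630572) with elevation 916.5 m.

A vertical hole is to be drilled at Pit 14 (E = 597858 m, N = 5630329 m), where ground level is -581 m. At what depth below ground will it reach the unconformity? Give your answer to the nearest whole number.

1108 m

Two edge vectors: Pit 11→Pit 12 = (-631, 868, 306.8), Pit 11→Pit 13 = (-645, -365, 1042.6).
Normal n = (Pit 11→Pit 12) × (Pit 11→Pit 13) = (1016958.8, 459994.6, 790175).
So ∂z/∂E = −n_x/n_z = −1.28700452 and ∂z/∂N = −n_y/n_z = −0.58214269.
Intercept c from Pit 11: -126.1 + 767529.60 + 3278008.81 = 4045412.31.
At (597858, 5630329): z_contact = −769446.0 − 3277654.9 + 4045412.31 = -1688.5 m.
Depth below ground = -581 − (-1688.5) = 1108 m.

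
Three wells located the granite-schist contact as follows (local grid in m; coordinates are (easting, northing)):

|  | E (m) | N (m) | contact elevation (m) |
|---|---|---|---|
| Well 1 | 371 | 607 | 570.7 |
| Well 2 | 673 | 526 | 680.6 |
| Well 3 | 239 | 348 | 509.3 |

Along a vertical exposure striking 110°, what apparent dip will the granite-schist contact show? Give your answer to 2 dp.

Two edge vectors: Well 1→Well 2 = (302, -81, 109.9), Well 1→Well 3 = (-132, -259, -61.4).
Normal n = (Well 1→Well 2) × (Well 1→Well 3) = (33437.5, 4036, -88910).
So ∂z/∂E = −n_x/n_z = 0.37608 and ∂z/∂N = −n_y/n_z = 0.04539.
Unit vector along 110° is (sin 110°, cos 110°) = (0.9397, -0.3420).
Slope in that direction = a·(0.9397) + b·(-0.3420) = 0.33788.
Apparent dip = arctan|0.33788| = 18.67° (true dip is 20.7°, so apparent ≤ true as expected).

18.67°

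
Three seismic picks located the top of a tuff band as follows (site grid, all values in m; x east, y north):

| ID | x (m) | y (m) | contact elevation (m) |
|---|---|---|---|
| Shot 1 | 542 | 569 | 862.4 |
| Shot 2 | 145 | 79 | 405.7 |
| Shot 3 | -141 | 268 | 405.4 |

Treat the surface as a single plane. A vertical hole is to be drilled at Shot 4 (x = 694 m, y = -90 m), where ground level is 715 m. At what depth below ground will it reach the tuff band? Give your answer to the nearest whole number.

Two edge vectors: Shot 1→Shot 2 = (-397, -490, -456.7), Shot 1→Shot 3 = (-683, -301, -457).
Normal n = (Shot 1→Shot 2) × (Shot 1→Shot 3) = (86463.3, 130497.1, -215173).
So ∂z/∂x = −n_x/n_z = 0.40183 and ∂z/∂y = −n_y/n_z = 0.60648.
Intercept c from Shot 1: 862.4 − 217.79 − 345.08 = 299.52.
At (694, -90): z_contact = 278.9 − 54.6 + 299.52 = 523.8 m.
Depth below ground = 715 − 523.8 = 191 m.

191 m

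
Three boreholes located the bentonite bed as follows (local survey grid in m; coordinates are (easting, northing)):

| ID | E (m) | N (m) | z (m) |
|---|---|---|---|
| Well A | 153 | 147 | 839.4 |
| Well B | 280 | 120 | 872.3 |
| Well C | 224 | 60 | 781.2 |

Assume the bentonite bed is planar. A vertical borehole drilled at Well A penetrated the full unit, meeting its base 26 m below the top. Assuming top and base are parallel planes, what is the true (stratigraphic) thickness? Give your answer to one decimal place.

Two edge vectors: Well A→Well B = (127, -27, 32.9), Well A→Well C = (71, -87, -58.2).
Normal n = (Well A→Well B) × (Well A→Well C) = (4433.7, 9727.3, -9132).
So ∂z/∂E = −n_x/n_z = 0.48551 and ∂z/∂N = −n_y/n_z = 1.06519.
|∇z| = √(a²+b²) = 1.17062, so dip δ = arctan(1.17062) = 49.49°.
True thickness = vertical thickness × cos δ = 26 × cos 49.49° = 16.9 m.

16.9 m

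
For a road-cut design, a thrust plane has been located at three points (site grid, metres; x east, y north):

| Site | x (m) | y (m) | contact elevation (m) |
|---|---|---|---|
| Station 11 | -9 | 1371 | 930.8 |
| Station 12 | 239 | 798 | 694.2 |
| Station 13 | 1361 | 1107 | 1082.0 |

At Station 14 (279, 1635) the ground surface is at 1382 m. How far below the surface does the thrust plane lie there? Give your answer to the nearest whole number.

Let the plane be z = a·x + b·y + c.
Station 12−Station 11: 248a − 573b = −236.6;  Station 13−Station 11: 1370a − 264b = 151.2.
Solving gives a = 0.20722, b = 0.50260.
Then c = 930.8 − a·-9 − b·1371 = 243.60.
At (279, 1635): z_contact = 57.8 + 821.8 + 243.60 = 1123.2 m.
Depth below ground = 1382 − 1123.2 = 259 m.

259 m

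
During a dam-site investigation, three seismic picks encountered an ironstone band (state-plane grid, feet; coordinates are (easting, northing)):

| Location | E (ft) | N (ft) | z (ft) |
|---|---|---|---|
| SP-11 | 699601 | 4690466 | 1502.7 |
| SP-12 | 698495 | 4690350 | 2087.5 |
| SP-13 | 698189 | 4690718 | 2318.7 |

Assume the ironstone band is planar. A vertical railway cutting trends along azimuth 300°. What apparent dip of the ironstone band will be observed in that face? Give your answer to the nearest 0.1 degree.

Two edge vectors: SP-11→SP-12 = (-1106, -116, 584.8), SP-11→SP-13 = (-1412, 252, 816).
Normal n = (SP-11→SP-12) × (SP-11→SP-13) = (-242025.6, 76758.4, -442504).
So ∂z/∂E = −n_x/n_z = −0.54695 and ∂z/∂N = −n_y/n_z = 0.17346.
Unit vector along 300° is (sin 300°, cos 300°) = (-0.8660, 0.5000).
Slope in that direction = a·(-0.8660) + b·(0.5000) = 0.56040.
Apparent dip = arctan|0.56040| = 29.3° (true dip is 29.8°, so apparent ≤ true as expected).

29.3°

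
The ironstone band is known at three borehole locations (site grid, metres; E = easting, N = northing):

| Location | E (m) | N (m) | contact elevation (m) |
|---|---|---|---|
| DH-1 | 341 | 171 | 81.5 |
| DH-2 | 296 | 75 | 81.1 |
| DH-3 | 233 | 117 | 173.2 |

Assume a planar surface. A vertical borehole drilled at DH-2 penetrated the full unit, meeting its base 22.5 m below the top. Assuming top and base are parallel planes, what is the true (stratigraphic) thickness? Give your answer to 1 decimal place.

14.2 m

Two edge vectors: DH-1→DH-2 = (-45, -96, -0.4), DH-1→DH-3 = (-108, -54, 91.7).
Normal n = (DH-1→DH-2) × (DH-1→DH-3) = (-8824.8, 4169.7, -7938).
So ∂z/∂E = −n_x/n_z = −1.11172 and ∂z/∂N = −n_y/n_z = 0.52528.
|∇z| = √(a²+b²) = 1.22957, so dip δ = arctan(1.22957) = 50.88°.
True thickness = vertical thickness × cos δ = 22.5 × cos 50.88° = 14.2 m.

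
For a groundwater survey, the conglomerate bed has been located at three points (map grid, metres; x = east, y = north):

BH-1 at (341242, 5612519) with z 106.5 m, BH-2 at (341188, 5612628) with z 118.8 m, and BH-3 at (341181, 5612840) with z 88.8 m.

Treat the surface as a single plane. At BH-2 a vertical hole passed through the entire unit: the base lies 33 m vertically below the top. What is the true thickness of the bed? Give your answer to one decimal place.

Two edge vectors: BH-1→BH-2 = (-54, 109, 12.3), BH-1→BH-3 = (-61, 321, -17.7).
Normal n = (BH-1→BH-2) × (BH-1→BH-3) = (-5877.6, -1706.1, -10685).
So ∂z/∂x = −n_x/n_z = −0.55008 and ∂z/∂y = −n_y/n_z = −0.15967.
|∇z| = √(a²+b²) = 0.57279, so dip δ = arctan(0.57279) = 29.80°.
True thickness = vertical thickness × cos δ = 33 × cos 29.80° = 28.6 m.

28.6 m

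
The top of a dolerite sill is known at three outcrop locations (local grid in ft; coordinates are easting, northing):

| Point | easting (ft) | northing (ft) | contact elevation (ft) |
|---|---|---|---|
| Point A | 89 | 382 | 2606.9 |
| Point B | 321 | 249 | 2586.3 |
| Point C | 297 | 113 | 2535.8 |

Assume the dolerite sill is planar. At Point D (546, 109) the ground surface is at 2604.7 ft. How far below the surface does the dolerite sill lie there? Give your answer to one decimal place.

42.2 ft

Two edge vectors: Point A→Point B = (232, -133, -20.6), Point A→Point C = (208, -269, -71.1).
Normal n = (Point A→Point B) × (Point A→Point C) = (3914.9, 12210.4, -34744).
So ∂z/∂easting = −n_x/n_z = 0.11268 and ∂z/∂northing = −n_y/n_z = 0.35144.
Intercept c from Point A: 2606.9 − 10.03 − 134.25 = 2462.62.
At (546, 109): z_contact = 61.52 + 38.31 + 2462.62 = 2562.45 ft.
Depth below ground = 2604.7 − 2562.45 = 42.2 ft.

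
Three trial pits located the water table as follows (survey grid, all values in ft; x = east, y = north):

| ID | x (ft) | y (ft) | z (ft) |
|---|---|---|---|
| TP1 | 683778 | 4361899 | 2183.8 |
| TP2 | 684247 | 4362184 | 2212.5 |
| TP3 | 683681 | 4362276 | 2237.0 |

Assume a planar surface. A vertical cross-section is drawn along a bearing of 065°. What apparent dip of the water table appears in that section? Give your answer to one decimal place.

Let the plane be z = a·x + b·y + c.
TP2−TP1: 469a + 285b = 28.7;  TP3−TP1: −97a + 377b = 53.2.
Solving gives a = −0.02124, b = 0.13565.
Unit vector along 065° is (sin 65°, cos 65°) = (0.9063, 0.4226).
Slope in that direction = a·(0.9063) + b·(0.4226) = 0.03808.
Apparent dip = arctan|0.03808| = 2.2° (true dip is 7.8°, so apparent ≤ true as expected).

2.2°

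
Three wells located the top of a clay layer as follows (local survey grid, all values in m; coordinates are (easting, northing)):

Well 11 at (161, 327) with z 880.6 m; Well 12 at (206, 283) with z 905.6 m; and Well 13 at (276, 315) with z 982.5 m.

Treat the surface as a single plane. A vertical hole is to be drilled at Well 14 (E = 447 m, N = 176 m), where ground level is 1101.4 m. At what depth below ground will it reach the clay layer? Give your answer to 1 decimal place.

13.2 m

Let the plane be z = a·E + b·N + c.
Well 12−Well 11: 45a − 44b = 25;  Well 13−Well 11: 115a − 12b = 101.9.
Solving gives a = 0.92558, b = 0.37843.
Then c = 880.6 − a·161 − b·327 = 607.84.
At (447, 176): z_contact = 413.73 + 66.60 + 607.84 = 1088.17 m.
Depth below ground = 1101.4 − 1088.17 = 13.2 m.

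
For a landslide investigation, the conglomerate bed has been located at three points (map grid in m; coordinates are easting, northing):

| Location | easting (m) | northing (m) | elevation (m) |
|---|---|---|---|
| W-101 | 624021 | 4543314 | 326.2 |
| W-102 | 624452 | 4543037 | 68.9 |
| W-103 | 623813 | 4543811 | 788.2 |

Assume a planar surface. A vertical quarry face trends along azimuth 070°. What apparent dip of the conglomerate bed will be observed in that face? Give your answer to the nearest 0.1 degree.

17.7°

Two edge vectors: W-101→W-102 = (431, -277, -257.3), W-101→W-103 = (-208, 497, 462).
Normal n = (W-101→W-102) × (W-101→W-103) = (-95.9, -145603.6, 156591).
So ∂z/∂easting = −n_x/n_z = 0.00061 and ∂z/∂northing = −n_y/n_z = 0.92983.
Unit vector along 070° is (sin 70°, cos 70°) = (0.9397, 0.3420).
Slope in that direction = a·(0.9397) + b·(0.3420) = 0.31860.
Apparent dip = arctan|0.31860| = 17.7° (true dip is 42.9°, so apparent ≤ true as expected).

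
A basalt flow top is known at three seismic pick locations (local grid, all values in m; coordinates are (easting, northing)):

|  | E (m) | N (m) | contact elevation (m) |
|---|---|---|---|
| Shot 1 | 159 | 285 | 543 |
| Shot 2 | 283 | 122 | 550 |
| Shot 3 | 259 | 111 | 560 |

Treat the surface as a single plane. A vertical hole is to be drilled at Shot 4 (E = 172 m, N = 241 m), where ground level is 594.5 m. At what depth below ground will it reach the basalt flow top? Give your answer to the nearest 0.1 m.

43.6 m

Two edge vectors: Shot 1→Shot 2 = (124, -163, 7), Shot 1→Shot 3 = (100, -174, 17).
Normal n = (Shot 1→Shot 2) × (Shot 1→Shot 3) = (-1553, -1408, -5276).
So ∂z/∂E = −n_x/n_z = −0.29435 and ∂z/∂N = −n_y/n_z = −0.26687.
Intercept c from Shot 1: 543 + 46.80 + 76.06 = 665.86.
At (172, 241): z_contact = −50.63 − 64.32 + 665.86 = 550.92 m.
Depth below ground = 594.5 − 550.92 = 43.6 m.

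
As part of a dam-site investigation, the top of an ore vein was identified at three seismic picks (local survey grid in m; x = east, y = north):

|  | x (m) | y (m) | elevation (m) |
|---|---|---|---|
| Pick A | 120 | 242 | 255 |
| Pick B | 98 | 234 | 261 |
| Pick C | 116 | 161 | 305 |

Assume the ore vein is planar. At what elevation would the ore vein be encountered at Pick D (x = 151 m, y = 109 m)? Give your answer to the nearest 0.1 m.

Two edge vectors: Pick A→Pick B = (-22, -8, 6), Pick A→Pick C = (-4, -81, 50).
Normal n = (Pick A→Pick B) × (Pick A→Pick C) = (86, 1076, 1750).
So ∂z/∂x = −n_x/n_z = −0.04914 and ∂z/∂y = −n_y/n_z = −0.61486.
Intercept c from Pick A: 255 + 5.90 + 148.80 = 409.69.
At (151, 109): z = −7.4 − 67.0 + 409.69 = 335.3 m.

335.3 m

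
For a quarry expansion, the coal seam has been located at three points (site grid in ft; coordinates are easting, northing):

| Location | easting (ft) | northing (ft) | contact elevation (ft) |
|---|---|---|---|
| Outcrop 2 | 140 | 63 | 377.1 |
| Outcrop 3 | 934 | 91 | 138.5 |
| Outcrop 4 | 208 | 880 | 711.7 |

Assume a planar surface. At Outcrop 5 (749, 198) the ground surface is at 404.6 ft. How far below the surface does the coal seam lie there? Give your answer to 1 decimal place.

Two edge vectors: Outcrop 2→Outcrop 3 = (794, 28, -238.6), Outcrop 2→Outcrop 4 = (68, 817, 334.6).
Normal n = (Outcrop 2→Outcrop 3) × (Outcrop 2→Outcrop 4) = (204305, -281897.2, 646794).
So ∂z/∂easting = −n_x/n_z = −0.31587 and ∂z/∂northing = −n_y/n_z = 0.43584.
Intercept c from Outcrop 2: 377.1 + 44.22 − 27.46 = 393.86.
At (749, 198): z_contact = −236.59 + 86.30 + 393.86 = 243.57 ft.
Depth below ground = 404.6 − 243.57 = 161.0 ft.

161.0 ft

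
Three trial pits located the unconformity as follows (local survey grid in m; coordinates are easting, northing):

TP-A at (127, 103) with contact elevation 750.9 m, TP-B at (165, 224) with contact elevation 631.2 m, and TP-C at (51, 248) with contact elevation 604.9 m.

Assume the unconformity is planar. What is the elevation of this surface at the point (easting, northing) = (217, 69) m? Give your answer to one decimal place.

Let the plane be z = a·easting + b·northing + c.
TP-B−TP-A: 38a + 121b = −119.7;  TP-C−TP-A: −76a + 145b = −146.
Solving gives a = 0.02105, b = −0.99587.
Then c = 750.9 − a·127 − b·103 = 850.80.
At (217, 69): z = 4.6 − 68.7 + 850.80 = 786.7 m.

786.7 m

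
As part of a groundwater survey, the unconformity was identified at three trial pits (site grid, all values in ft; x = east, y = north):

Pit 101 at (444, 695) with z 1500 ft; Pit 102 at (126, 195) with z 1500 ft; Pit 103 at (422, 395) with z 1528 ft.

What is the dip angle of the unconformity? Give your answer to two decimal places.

11.12°

Let the plane be z = a·x + b·y + c.
Pit 102−Pit 101: −318a − 500b = 0;  Pit 103−Pit 101: −22a − 300b = 28.
Solving gives a = 0.16588, b = −0.10550.
Gradient magnitude |∇z| = √(a² + b²) = √(0.02752 + 0.01113) = 0.19658.
True dip = arctan(0.19658) = 11.12°, dipping toward WNW (azimuth ≈ 302°).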